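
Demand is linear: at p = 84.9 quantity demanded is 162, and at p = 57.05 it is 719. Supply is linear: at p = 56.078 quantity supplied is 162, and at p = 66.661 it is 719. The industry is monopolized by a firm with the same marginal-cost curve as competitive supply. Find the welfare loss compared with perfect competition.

2046.85

Demand slope = (57.05 − 84.9)/(719 − 162) = −0.05, so p = 93 − 0.05q.
Supply slope = (66.661 − 56.078)/(719 − 162) = 0.019, so p = 53 + 0.019q.
Competitive equilibrium: 93 − 0.05q = 53 + 0.019q → q* = 579.7101, p* = 64.0145.
Marginal revenue: MR = 93 − 0.1q. Set MR = MC: 93 − 0.1q = 53 + 0.019q → q_m = 336.1345.
Price p_m = 93 − 0.05·336.1345 = 76.1933; MC(q_m) = 53 + 0.019·336.1345 = 59.3866.
Competitive q* = 579.7101, so Δq = 243.5756; wedge = 76.1933 − 59.3866 = 16.8067.
The triangle = ½ × 243.5756 × 16.8067 = 2046.85.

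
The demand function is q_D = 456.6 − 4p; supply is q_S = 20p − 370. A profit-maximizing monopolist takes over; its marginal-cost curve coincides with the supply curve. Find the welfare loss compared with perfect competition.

3150.46

In inverse form: demand p = 114.15 − 0.25q, supply p = 18.5 + 0.05q.
Competitive equilibrium: 114.15 − 0.25q = 18.5 + 0.05q → q* = 318.83333, p* = 34.44167.
Marginal revenue: MR = 114.15 − 0.5q. Set MR = MC: 114.15 − 0.5q = 18.5 + 0.05q → q_m = 173.90909.
Price p_m = 114.15 − 0.25·173.90909 = 70.67273; MC(q_m) = 18.5 + 0.05·173.90909 = 27.19545.
Competitive q* = 318.83333, so Δq = 144.92424; wedge = 70.67273 − 27.19545 = 43.47728.
Welfare loss = ½ × 144.92424 × 43.47728 = 3150.46.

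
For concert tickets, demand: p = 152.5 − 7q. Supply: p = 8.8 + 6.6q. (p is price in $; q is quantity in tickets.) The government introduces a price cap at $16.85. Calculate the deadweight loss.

$594.03

Competitive equilibrium: 152.5 − 7q = 8.8 + 6.6q → q* = 10.5662, p* = 78.5368.
At the ceiling p = 16.85, quantity supplied = (16.85 − 8.8)/6.6 = 1.2197.
Willingness to pay at q' = 1.2197: 152.5 − 7·1.2197 = 143.9621.
Δq = 10.5662 − 1.2197 = 9.3465; wedge = 143.9621 − 16.85 = 127.1121.
DWL = ½ × 9.3465 × 127.1121 = $594.03.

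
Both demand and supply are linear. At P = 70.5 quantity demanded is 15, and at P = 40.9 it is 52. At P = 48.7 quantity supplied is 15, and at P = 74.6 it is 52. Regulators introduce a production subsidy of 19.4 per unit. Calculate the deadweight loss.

Demand slope = (40.9 − 70.5)/(52 − 15) = −0.8, so P = 82.5 − 0.8Q.
Supply slope = (74.6 − 48.7)/(52 − 15) = 0.7, so P = 38.2 + 0.7Q.
Competitive equilibrium: 82.5 − 0.8Q = 38.2 + 0.7Q → Q* = 29.5333, P* = 58.8733.
The subsidy lowers effective supply by 19.4: P = 18.8 + 0.7Q.
New quantity: 82.5 − 0.8Q = 18.8 + 0.7Q → Q' = 42.4667.
Overproduction ΔQ = 42.4667 − 29.5333 = 12.9334; wedge = subsidy = 19.4.
DWL = ½ × 12.9334 × 19.4 = 125.45.

125.45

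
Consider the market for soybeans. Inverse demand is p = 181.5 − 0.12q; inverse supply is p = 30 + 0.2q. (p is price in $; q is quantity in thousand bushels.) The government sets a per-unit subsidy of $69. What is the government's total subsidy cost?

Competitive equilibrium: 181.5 − 0.12q = 30 + 0.2q → q* = 473.4375, p* = 124.6875.
The subsidy lowers effective supply by 69: p = 0.2q − 39.
New quantity: 181.5 − 0.12q = 0.2q − 39 → q' = 689.0625.
Total subsidy cost = 69 × 689.0625 = $47545.31 thousand.

$47545.31 thousand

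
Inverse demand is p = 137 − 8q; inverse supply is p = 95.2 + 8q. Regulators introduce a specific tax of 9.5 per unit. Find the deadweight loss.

Competitive equilibrium: 137 − 8q = 95.2 + 8q → q* = 2.6125, p* = 116.1.
With the tax, the buyer price exceeds the seller price by 9.5: (137 − 8q) − (95.2 + 8q) = 9.5 → q' = 2.0188.
Δq = 2.6125 − 2.0188 = 0.5937; the wedge equals the tax, 9.5.
The triangle = ½ × 0.5937 × 9.5 = 2.82.

2.82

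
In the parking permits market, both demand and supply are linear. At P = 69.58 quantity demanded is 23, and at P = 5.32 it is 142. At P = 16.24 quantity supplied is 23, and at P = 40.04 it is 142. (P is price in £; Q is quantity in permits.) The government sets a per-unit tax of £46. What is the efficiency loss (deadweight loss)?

Demand slope = (5.32 − 69.58)/(142 − 23) = −0.54, so P = 82 − 0.54Q.
Supply slope = (40.04 − 16.24)/(142 − 23) = 0.2, so P = 11.64 + 0.2Q.
Competitive equilibrium: 82 − 0.54Q = 11.64 + 0.2Q → Q* = 95.0811, P* = 30.6562.
With the tax, the buyer price exceeds the seller price by 46: (82 − 0.54Q) − (11.64 + 0.2Q) = 46 → Q' = 32.9189.
ΔQ = 95.0811 − 32.9189 = 62.1622; the wedge equals the tax, 46.
Welfare loss = ½ × 62.1622 × 46 = £1429.73.

£1429.73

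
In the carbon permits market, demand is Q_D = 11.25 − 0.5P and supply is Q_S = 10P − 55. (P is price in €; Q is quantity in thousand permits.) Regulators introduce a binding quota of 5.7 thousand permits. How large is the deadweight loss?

In inverse form: demand P = 22.5 − 2Q, supply P = 5.5 + 0.1Q.
Competitive equilibrium: 22.5 − 2Q = 5.5 + 0.1Q → Q* = 8.0952, P* = 6.3095.
At Q = 5.7: demand price = 22.5 − 2·5.7 = 11.1; supply price = 5.5 + 0.1·5.7 = 6.07.
ΔQ = 8.0952 − 5.7 = 2.3952; wedge = 11.1 − 6.07 = 5.03.
The triangle = ½ × 2.3952 × 5.03 = €6.02 thousand.

€6.02 thousand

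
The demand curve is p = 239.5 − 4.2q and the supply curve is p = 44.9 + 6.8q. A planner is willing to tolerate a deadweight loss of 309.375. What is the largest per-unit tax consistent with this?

Competitive equilibrium: 239.5 − 4.2q = 44.9 + 6.8q → q* = 17.6909, p* = 165.1982.
A tax t gives Δq = t/11 and wedge t, so DWL = t²/22.
t²/22 = 309.375 → t² = 6806.25 → t = 82.5.

82.5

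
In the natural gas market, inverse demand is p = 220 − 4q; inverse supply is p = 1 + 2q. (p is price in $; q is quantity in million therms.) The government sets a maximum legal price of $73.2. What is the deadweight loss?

Competitive equilibrium: 220 − 4q = 1 + 2q → q* = 36.5, p* = 74.
At the ceiling p = 73.2, quantity supplied = (73.2 − 1)/2 = 36.1.
Willingness to pay at q' = 36.1: 220 − 4·36.1 = 75.6.
Δq = 36.5 − 36.1 = 0.4; wedge = 75.6 − 73.2 = 2.4.
Deadweight loss = ½ × 0.4 × 2.4 = $0.48 million.

$0.48 million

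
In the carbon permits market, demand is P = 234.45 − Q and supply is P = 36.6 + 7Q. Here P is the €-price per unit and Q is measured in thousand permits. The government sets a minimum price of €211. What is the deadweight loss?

Competitive equilibrium: 234.45 − Q = 36.6 + 7Q → Q* = 24.7313, P* = 209.7188.
At the floor P = 211, quantity demanded = (234.45 − 211)/1 = 23.45.
Sellers' marginal cost at Q' = 23.45: 36.6 + 7·23.45 = 200.75.
ΔQ = 24.7313 − 23.45 = 1.2813; wedge = 211 − 200.75 = 10.25.
The triangle = ½ × 1.2813 × 10.25 = €6.57 thousand.

€6.57 thousand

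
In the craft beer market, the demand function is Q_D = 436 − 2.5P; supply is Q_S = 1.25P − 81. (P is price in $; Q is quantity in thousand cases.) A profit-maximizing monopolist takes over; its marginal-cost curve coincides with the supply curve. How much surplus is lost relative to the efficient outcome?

In inverse form: demand P = 174.4 − 0.4Q, supply P = 64.8 + 0.8Q.
Competitive equilibrium: 174.4 − 0.4Q = 64.8 + 0.8Q → Q* = 91.3333, P* = 137.8667.
Marginal revenue: MR = 174.4 − 0.8Q. Set MR = MC: 174.4 − 0.8Q = 64.8 + 0.8Q → Q_m = 68.5.
Price P_m = 174.4 − 0.4·68.5 = 147; MC(Q_m) = 64.8 + 0.8·68.5 = 119.6.
Competitive Q* = 91.3333, so ΔQ = 22.8333; wedge = 147 − 119.6 = 27.4.
Welfare loss = ½ × 22.8333 × 27.4 = $312.82 thousand.

$312.82 thousand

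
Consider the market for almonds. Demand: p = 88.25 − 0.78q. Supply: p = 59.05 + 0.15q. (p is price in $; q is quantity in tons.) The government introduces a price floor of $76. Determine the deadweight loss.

Competitive equilibrium: 88.25 − 0.78q = 59.05 + 0.15q → q* = 31.3978, p* = 63.7597.
At the floor p = 76, quantity demanded = (88.25 − 76)/0.78 = 15.7051.
Sellers' marginal cost at q' = 15.7051: 59.05 + 0.15·15.7051 = 61.4058.
Δq = 31.3978 − 15.7051 = 15.6927; wedge = 76 − 61.4058 = 14.5942.
DWL = ½ × 15.6927 × 14.5942 = $114.51.

$114.51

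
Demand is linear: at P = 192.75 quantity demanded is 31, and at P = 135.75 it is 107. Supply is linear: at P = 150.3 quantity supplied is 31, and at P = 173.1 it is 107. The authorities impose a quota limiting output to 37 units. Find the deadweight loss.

Demand slope = (135.75 − 192.75)/(107 − 31) = −0.75, so P = 216 − 0.75Q.
Supply slope = (173.1 − 150.3)/(107 − 31) = 0.3, so P = 141 + 0.3Q.
Competitive equilibrium: 216 − 0.75Q = 141 + 0.3Q → Q* = 71.4286, P* = 162.4286.
At Q = 37: demand price = 216 − 0.75·37 = 188.25; supply price = 141 + 0.3·37 = 152.1.
ΔQ = 71.4286 − 37 = 34.4286; wedge = 188.25 − 152.1 = 36.15.
Welfare loss = ½ × 34.4286 × 36.15 = 622.30.

622.30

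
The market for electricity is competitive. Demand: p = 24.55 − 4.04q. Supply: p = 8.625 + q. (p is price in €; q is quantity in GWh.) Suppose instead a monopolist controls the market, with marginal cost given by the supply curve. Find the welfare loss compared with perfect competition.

€4.98

Competitive equilibrium: 24.55 − 4.04q = 8.625 + q → q* = 3.1597, p* = 11.7847.
Marginal revenue: MR = 24.55 − 8.08q. Set MR = MC: 24.55 − 8.08q = 8.625 + q → q_m = 1.7539.
Price p_m = 24.55 − 4.04·1.7539 = 17.4642; MC(q_m) = 8.625 + 1·1.7539 = 10.3789.
Competitive q* = 3.1597, so Δq = 1.4058; wedge = 17.4642 − 10.3789 = 7.0853.
The triangle = ½ × 1.4058 × 7.0853 = €4.98.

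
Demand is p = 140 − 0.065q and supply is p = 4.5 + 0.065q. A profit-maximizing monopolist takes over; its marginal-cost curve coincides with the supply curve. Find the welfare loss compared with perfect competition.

7846.26

Competitive equilibrium: 140 − 0.065q = 4.5 + 0.065q → q* = 1042.30769, p* = 72.25.
Marginal revenue: MR = 140 − 0.13q. Set MR = MC: 140 − 0.13q = 4.5 + 0.065q → q_m = 694.87179.
Price p_m = 140 − 0.065·694.87179 = 94.83333; MC(q_m) = 4.5 + 0.065·694.87179 = 49.66667.
Competitive q* = 1042.30769, so Δq = 347.4359; wedge = 94.83333 − 49.66667 = 45.16666.
Welfare loss = ½ × 347.4359 × 45.16666 = 7846.26.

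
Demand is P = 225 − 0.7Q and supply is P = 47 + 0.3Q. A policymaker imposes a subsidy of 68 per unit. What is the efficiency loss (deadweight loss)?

2312

Competitive equilibrium: 225 − 0.7Q = 47 + 0.3Q → Q* = 178, P* = 100.4.
The subsidy lowers effective supply by 68: P = 0.3Q − 21.
New quantity: 225 − 0.7Q = 0.3Q − 21 → Q' = 246.
Overproduction ΔQ = 246 − 178 = 68; wedge = subsidy = 68.
Welfare loss = ½ × 68 × 68 = 2312.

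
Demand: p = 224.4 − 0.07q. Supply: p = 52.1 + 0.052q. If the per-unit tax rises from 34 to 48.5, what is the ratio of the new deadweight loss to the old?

2.035

Competitive equilibrium: 224.4 − 0.07q = 52.1 + 0.052q → q* = 1412.2951, p* = 125.5393.
For a per-unit tax t: Δq = t/0.122, so DWL = ½·t·(t/0.122) = t²/0.244.
At t = 34: DWL = 4737.705. At t = 48.5: DWL = 9640.369.
Ratio = (48.5/34)² = 2.035.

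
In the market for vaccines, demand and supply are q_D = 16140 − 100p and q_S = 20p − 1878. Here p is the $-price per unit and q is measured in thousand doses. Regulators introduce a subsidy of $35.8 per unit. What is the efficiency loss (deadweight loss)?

In inverse form: demand p = 161.4 − 0.01q, supply p = 93.9 + 0.05q.
Competitive equilibrium: 161.4 − 0.01q = 93.9 + 0.05q → q* = 1125, p* = 150.15.
The subsidy lowers effective supply by 35.8: p = 58.1 + 0.05q.
New quantity: 161.4 − 0.01q = 58.1 + 0.05q → q' = 1721.6667.
Overproduction Δq = 1721.6667 − 1125 = 596.6667; wedge = subsidy = 35.8.
Deadweight loss = ½ × 596.6667 × 35.8 = $10680.33 thousand.

$10680.33 thousand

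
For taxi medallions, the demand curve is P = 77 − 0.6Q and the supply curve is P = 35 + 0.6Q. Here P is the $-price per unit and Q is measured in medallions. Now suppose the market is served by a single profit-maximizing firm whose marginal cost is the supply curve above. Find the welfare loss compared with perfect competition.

Competitive equilibrium: 77 − 0.6Q = 35 + 0.6Q → Q* = 35, P* = 56.
Marginal revenue: MR = 77 − 1.2Q. Set MR = MC: 77 − 1.2Q = 35 + 0.6Q → Q_m = 23.3333.
Price P_m = 77 − 0.6·23.3333 = 63; MC(Q_m) = 35 + 0.6·23.3333 = 49.
Competitive Q* = 35, so ΔQ = 11.6667; wedge = 63 − 49 = 14.
Deadweight loss = ½ × 11.6667 × 14 = $81.67.

$81.67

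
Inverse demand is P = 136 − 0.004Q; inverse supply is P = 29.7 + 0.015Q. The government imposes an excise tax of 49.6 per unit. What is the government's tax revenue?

148016.84

Competitive equilibrium: 136 − 0.004Q = 29.7 + 0.015Q → Q* = 5594.7368, P* = 113.6211.
With the tax, the buyer price exceeds the seller price by 49.6: (136 − 0.004Q) − (29.7 + 0.015Q) = 49.6 → Q' = 2984.2105.
Tax revenue = 49.6 × 2984.2105 = 148016.84.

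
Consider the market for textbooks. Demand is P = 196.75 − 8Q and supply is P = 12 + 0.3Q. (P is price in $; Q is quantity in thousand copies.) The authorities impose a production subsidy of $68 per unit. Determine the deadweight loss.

Competitive equilibrium: 196.75 − 8Q = 12 + 0.3Q → Q* = 22.25904, P* = 18.67771.
The subsidy lowers effective supply by 68: P = 0.3Q − 56.
New quantity: 196.75 − 8Q = 0.3Q − 56 → Q' = 30.45181.
Overproduction ΔQ = 30.45181 − 22.25904 = 8.19277; wedge = subsidy = 68.
The triangle = ½ × 8.19277 × 68 = $278.55 thousand.

$278.55 thousand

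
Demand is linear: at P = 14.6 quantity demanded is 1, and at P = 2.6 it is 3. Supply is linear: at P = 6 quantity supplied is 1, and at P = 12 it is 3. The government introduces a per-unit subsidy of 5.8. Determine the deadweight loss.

Demand slope = (2.6 − 14.6)/(3 − 1) = −6, so P = 20.6 − 6Q.
Supply slope = (12 − 6)/(3 − 1) = 3, so P = 3 + 3Q.
Competitive equilibrium: 20.6 − 6Q = 3 + 3Q → Q* = 1.9556, P* = 8.8667.
The subsidy lowers effective supply by 5.8: P = 3Q − 2.8.
New quantity: 20.6 − 6Q = 3Q − 2.8 → Q' = 2.6.
Overproduction ΔQ = 2.6 − 1.9556 = 0.6444; wedge = subsidy = 5.8.
Welfare loss = ½ × 0.6444 × 5.8 = 1.87.

1.87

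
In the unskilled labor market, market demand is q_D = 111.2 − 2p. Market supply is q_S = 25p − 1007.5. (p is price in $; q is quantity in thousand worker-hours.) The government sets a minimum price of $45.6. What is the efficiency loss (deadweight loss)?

$18.75 thousand

In inverse form: demand p = 55.6 − 0.5q, supply p = 40.3 + 0.04q.
Competitive equilibrium: 55.6 − 0.5q = 40.3 + 0.04q → q* = 28.3333, p* = 41.4333.
At the floor p = 45.6, quantity demanded = (55.6 − 45.6)/0.5 = 20.
Sellers' marginal cost at q' = 20: 40.3 + 0.04·20 = 41.1.
Δq = 28.3333 − 20 = 8.3333; wedge = 45.6 − 41.1 = 4.5.
DWL = ½ × 8.3333 × 4.5 = $18.75 thousand.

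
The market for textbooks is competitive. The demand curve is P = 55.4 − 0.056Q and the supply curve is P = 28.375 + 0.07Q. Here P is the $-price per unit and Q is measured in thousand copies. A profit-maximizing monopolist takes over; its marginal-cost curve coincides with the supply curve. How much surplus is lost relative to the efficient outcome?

$274.39 thousand

Competitive equilibrium: 55.4 − 0.056Q = 28.375 + 0.07Q → Q* = 214.4841, P* = 43.3889.
Marginal revenue: MR = 55.4 − 0.112Q. Set MR = MC: 55.4 − 0.112Q = 28.375 + 0.07Q → Q_m = 148.489.
Price P_m = 55.4 − 0.056·148.489 = 47.0846; MC(Q_m) = 28.375 + 0.07·148.489 = 38.7692.
Competitive Q* = 214.4841, so ΔQ = 65.9951; wedge = 47.0846 − 38.7692 = 8.3154.
Welfare loss = ½ × 65.9951 × 8.3154 = $274.39 thousand.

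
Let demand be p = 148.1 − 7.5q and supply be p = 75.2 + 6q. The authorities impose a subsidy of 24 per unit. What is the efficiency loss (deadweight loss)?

Competitive equilibrium: 148.1 − 7.5q = 75.2 + 6q → q* = 5.4, p* = 107.6.
The subsidy lowers effective supply by 24: p = 51.2 + 6q.
New quantity: 148.1 − 7.5q = 51.2 + 6q → q' = 7.1778.
Overproduction Δq = 7.1778 − 5.4 = 1.7778; wedge = subsidy = 24.
DWL = ½ × 1.7778 × 24 = 21.33.

21.33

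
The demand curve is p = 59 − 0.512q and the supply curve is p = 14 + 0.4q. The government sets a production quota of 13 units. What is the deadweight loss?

Competitive equilibrium: 59 − 0.512q = 14 + 0.4q → q* = 49.3421, p* = 33.7368.
At q = 13: demand price = 59 − 0.512·13 = 52.344; supply price = 14 + 0.4·13 = 19.2.
Δq = 49.3421 − 13 = 36.3421; wedge = 52.344 − 19.2 = 33.144.
Welfare loss = ½ × 36.3421 × 33.144 = 602.26.

602.26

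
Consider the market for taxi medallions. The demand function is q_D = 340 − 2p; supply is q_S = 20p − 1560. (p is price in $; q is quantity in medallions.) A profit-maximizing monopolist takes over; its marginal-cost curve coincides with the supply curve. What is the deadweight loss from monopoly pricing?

In inverse form: demand p = 170 − 0.5q, supply p = 78 + 0.05q.
Competitive equilibrium: 170 − 0.5q = 78 + 0.05q → q* = 167.2727, p* = 86.3636.
Marginal revenue: MR = 170 − q. Set MR = MC: 170 − q = 78 + 0.05q → q_m = 87.619.
Price p_m = 170 − 0.5·87.619 = 126.1905; MC(q_m) = 78 + 0.05·87.619 = 82.381.
Competitive q* = 167.2727, so Δq = 79.6537; wedge = 126.1905 − 82.381 = 43.8095.
The triangle = ½ × 79.6537 × 43.8095 = $1744.79.

$1744.79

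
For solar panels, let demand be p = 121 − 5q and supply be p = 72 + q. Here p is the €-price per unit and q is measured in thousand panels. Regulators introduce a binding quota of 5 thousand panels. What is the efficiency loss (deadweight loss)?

€30.08 thousand

Competitive equilibrium: 121 − 5q = 72 + q → q* = 8.1667, p* = 80.1667.
At q = 5: demand price = 121 − 5·5 = 96; supply price = 72 + 1·5 = 77.
Δq = 8.1667 − 5 = 3.1667; wedge = 96 − 77 = 19.
DWL = ½ × 3.1667 × 19 = €30.08 thousand.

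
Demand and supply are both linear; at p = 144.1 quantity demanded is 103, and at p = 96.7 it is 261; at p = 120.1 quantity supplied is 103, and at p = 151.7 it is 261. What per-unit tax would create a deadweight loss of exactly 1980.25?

44.5

Demand slope = (96.7 − 144.1)/(261 − 103) = −0.3, so p = 175 − 0.3q.
Supply slope = (151.7 − 120.1)/(261 − 103) = 0.2, so p = 99.5 + 0.2q.
Competitive equilibrium: 175 − 0.3q = 99.5 + 0.2q → q* = 151, p* = 129.7.
A tax t gives Δq = t/0.5 and wedge t, so DWL = t²/1.
t²/1 = 1980.25 → t² = 1980.25 → t = 44.5.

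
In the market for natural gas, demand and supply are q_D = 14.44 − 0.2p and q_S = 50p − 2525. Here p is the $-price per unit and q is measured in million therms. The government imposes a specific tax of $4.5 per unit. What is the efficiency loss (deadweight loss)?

$2.02 million

In inverse form: demand p = 72.2 − 5q, supply p = 50.5 + 0.02q.
Competitive equilibrium: 72.2 − 5q = 50.5 + 0.02q → q* = 4.3227, p* = 50.5865.
With the tax, the buyer price exceeds the seller price by 4.5: (72.2 − 5q) − (50.5 + 0.02q) = 4.5 → q' = 3.4263.
Δq = 4.3227 − 3.4263 = 0.8964; the wedge equals the tax, 4.5.
Deadweight loss = ½ × 0.8964 × 4.5 = $2.02 million.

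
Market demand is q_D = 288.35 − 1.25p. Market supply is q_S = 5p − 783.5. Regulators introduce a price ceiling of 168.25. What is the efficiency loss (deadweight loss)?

In inverse form: demand p = 230.68 − 0.8q, supply p = 156.7 + 0.2q.
Competitive equilibrium: 230.68 − 0.8q = 156.7 + 0.2q → q* = 73.98, p* = 171.496.
At the ceiling p = 168.25, quantity supplied = (168.25 − 156.7)/0.2 = 57.75.
Willingness to pay at q' = 57.75: 230.68 − 0.8·57.75 = 184.48.
Δq = 73.98 − 57.75 = 16.23; wedge = 184.48 − 168.25 = 16.23.
DWL = ½ × 16.23 × 16.23 = 131.71.

131.71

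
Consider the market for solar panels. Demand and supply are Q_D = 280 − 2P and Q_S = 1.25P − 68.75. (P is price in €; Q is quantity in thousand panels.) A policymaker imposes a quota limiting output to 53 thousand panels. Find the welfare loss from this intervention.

€99.70 thousand

In inverse form: demand P = 140 − 0.5Q, supply P = 55 + 0.8Q.
Competitive equilibrium: 140 − 0.5Q = 55 + 0.8Q → Q* = 65.3846, P* = 107.3077.
At Q = 53: demand price = 140 − 0.5·53 = 113.5; supply price = 55 + 0.8·53 = 97.4.
ΔQ = 65.3846 − 53 = 12.3846; wedge = 113.5 − 97.4 = 16.1.
The triangle = ½ × 12.3846 × 16.1 = €99.70 thousand.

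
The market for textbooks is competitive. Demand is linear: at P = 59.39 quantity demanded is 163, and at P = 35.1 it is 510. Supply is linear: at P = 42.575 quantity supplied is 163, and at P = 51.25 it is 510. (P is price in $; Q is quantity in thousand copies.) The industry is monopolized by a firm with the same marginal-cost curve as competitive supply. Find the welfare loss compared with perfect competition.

$988.28 thousand

Demand slope = (35.1 − 59.39)/(510 − 163) = −0.07, so P = 70.8 − 0.07Q.
Supply slope = (51.25 − 42.575)/(510 − 163) = 0.025, so P = 38.5 + 0.025Q.
Competitive equilibrium: 70.8 − 0.07Q = 38.5 + 0.025Q → Q* = 340, P* = 47.
Marginal revenue: MR = 70.8 − 0.14Q. Set MR = MC: 70.8 − 0.14Q = 38.5 + 0.025Q → Q_m = 195.7576.
Price P_m = 70.8 − 0.07·195.7576 = 57.097; MC(Q_m) = 38.5 + 0.025·195.7576 = 43.3939.
Competitive Q* = 340, so ΔQ = 144.2424; wedge = 57.097 − 43.3939 = 13.7031.
Welfare loss = ½ × 144.2424 × 13.7031 = $988.28 thousand.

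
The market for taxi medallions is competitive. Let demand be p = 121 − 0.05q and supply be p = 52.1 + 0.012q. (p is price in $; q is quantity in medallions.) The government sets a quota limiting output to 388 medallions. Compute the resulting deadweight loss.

$16217.62

Competitive equilibrium: 121 − 0.05q = 52.1 + 0.012q → q* = 1111.2903, p* = 65.4355.
At q = 388: demand price = 121 − 0.05·388 = 101.6; supply price = 52.1 + 0.012·388 = 56.756.
Δq = 1111.2903 − 388 = 723.2903; wedge = 101.6 − 56.756 = 44.844.
Welfare loss = ½ × 723.2903 × 44.844 = $16217.62.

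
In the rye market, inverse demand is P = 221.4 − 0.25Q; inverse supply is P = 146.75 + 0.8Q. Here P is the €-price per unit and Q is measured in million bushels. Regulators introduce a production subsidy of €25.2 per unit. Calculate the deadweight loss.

Competitive equilibrium: 221.4 − 0.25Q = 146.75 + 0.8Q → Q* = 71.0952, P* = 203.6262.
The subsidy lowers effective supply by 25.2: P = 121.55 + 0.8Q.
New quantity: 221.4 − 0.25Q = 121.55 + 0.8Q → Q' = 95.0952.
Overproduction ΔQ = 95.0952 − 71.0952 = 24; wedge = subsidy = 25.2.
DWL = ½ × 24 × 25.2 = €302.40 million.

€302.40 million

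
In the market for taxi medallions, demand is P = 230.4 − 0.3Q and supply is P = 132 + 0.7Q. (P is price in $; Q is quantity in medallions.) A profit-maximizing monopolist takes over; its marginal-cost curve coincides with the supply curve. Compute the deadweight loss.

Competitive equilibrium: 230.4 − 0.3Q = 132 + 0.7Q → Q* = 98.4, P* = 200.88.
Marginal revenue: MR = 230.4 − 0.6Q. Set MR = MC: 230.4 − 0.6Q = 132 + 0.7Q → Q_m = 75.6923.
Price P_m = 230.4 − 0.3·75.6923 = 207.6923; MC(Q_m) = 132 + 0.7·75.6923 = 184.9846.
Competitive Q* = 98.4, so ΔQ = 22.7077; wedge = 207.6923 − 184.9846 = 22.7077.
Deadweight loss = ½ × 22.7077 × 22.7077 = $257.82.

$257.82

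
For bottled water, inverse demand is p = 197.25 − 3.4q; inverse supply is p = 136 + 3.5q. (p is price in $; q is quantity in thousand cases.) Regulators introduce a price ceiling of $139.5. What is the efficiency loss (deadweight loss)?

$214.05 thousand

Competitive equilibrium: 197.25 − 3.4q = 136 + 3.5q → q* = 8.8768, p* = 167.0688.
At the ceiling p = 139.5, quantity supplied = (139.5 − 136)/3.5 = 1.
Willingness to pay at q' = 1: 197.25 − 3.4·1 = 193.85.
Δq = 8.8768 − 1 = 7.8768; wedge = 193.85 − 139.5 = 54.35.
Welfare loss = ½ × 7.8768 × 54.35 = $214.05 thousand.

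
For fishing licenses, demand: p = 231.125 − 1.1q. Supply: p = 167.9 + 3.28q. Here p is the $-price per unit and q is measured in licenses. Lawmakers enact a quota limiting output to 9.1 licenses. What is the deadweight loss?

$62.33

Competitive equilibrium: 231.125 − 1.1q = 167.9 + 3.28q → q* = 14.4349, p* = 215.2466.
At q = 9.1: demand price = 231.125 − 1.1·9.1 = 221.115; supply price = 167.9 + 3.28·9.1 = 197.748.
Δq = 14.4349 − 9.1 = 5.3349; wedge = 221.115 − 197.748 = 23.367.
Welfare loss = ½ × 5.3349 × 23.367 = $62.33.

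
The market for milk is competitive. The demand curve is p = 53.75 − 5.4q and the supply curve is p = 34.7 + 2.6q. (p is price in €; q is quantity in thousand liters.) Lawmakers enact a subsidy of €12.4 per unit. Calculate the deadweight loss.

Competitive equilibrium: 53.75 − 5.4q = 34.7 + 2.6q → q* = 2.3813, p* = 40.8913.
The subsidy lowers effective supply by 12.4: p = 22.3 + 2.6q.
New quantity: 53.75 − 5.4q = 22.3 + 2.6q → q' = 3.9313.
Overproduction Δq = 3.9313 − 2.3813 = 1.55; wedge = subsidy = 12.4.
The triangle = ½ × 1.55 × 12.4 = €9.61 thousand.

€9.61 thousand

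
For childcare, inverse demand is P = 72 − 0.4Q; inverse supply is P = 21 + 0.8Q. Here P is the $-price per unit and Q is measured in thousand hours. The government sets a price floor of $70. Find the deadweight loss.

Competitive equilibrium: 72 − 0.4Q = 21 + 0.8Q → Q* = 42.5, P* = 55.
At the floor P = 70, quantity demanded = (72 − 70)/0.4 = 5.
Sellers' marginal cost at Q' = 5: 21 + 0.8·5 = 25.
ΔQ = 42.5 − 5 = 37.5; wedge = 70 − 25 = 45.
DWL = ½ × 37.5 × 45 = $843.75 thousand.

$843.75 thousand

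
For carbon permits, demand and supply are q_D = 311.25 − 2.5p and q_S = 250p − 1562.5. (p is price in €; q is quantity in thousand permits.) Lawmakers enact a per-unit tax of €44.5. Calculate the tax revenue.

In inverse form: demand p = 124.5 − 0.4q, supply p = 6.25 + 0.004q.
Competitive equilibrium: 124.5 − 0.4q = 6.25 + 0.004q → q* = 292.698, p* = 7.4208.
With the tax, the buyer price exceeds the seller price by 44.5: (124.5 − 0.4q) − (6.25 + 0.004q) = 44.5 → q' = 182.5495.
Tax revenue = 44.5 × 182.5495 = €8123.45 thousand.

€8123.45 thousand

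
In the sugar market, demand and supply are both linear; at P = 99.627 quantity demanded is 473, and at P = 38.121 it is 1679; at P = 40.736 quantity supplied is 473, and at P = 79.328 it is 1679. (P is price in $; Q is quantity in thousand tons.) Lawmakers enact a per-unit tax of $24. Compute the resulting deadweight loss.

Demand slope = (38.121 − 99.627)/(1679 − 473) = −0.051, so P = 123.75 − 0.051Q.
Supply slope = (79.328 − 40.736)/(1679 − 473) = 0.032, so P = 25.6 + 0.032Q.
Competitive equilibrium: 123.75 − 0.051Q = 25.6 + 0.032Q → Q* = 1182.5301, P* = 63.441.
With the tax, the buyer price exceeds the seller price by 24: (123.75 − 0.051Q) − (25.6 + 0.032Q) = 24 → Q' = 893.3735.
ΔQ = 1182.5301 − 893.3735 = 289.1566; the wedge equals the tax, 24.
Deadweight loss = ½ × 289.1566 × 24 = $3469.88 thousand.

$3469.88 thousand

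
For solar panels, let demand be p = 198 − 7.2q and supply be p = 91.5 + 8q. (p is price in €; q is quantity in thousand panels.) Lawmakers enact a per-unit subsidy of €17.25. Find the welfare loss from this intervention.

€9.79 thousand

Competitive equilibrium: 198 − 7.2q = 91.5 + 8q → q* = 7.0066, p* = 147.5526.
The subsidy lowers effective supply by 17.25: p = 74.25 + 8q.
New quantity: 198 − 7.2q = 74.25 + 8q → q' = 8.1414.
Overproduction Δq = 8.1414 − 7.0066 = 1.1348; wedge = subsidy = 17.25.
Welfare loss = ½ × 1.1348 × 17.25 = €9.79 thousand.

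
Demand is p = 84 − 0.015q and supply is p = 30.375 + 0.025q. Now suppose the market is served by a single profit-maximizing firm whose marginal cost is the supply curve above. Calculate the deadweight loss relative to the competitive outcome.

Competitive equilibrium: 84 − 0.015q = 30.375 + 0.025q → q* = 1340.625, p* = 63.8906.
Marginal revenue: MR = 84 − 0.03q. Set MR = MC: 84 − 0.03q = 30.375 + 0.025q → q_m = 975.
Price p_m = 84 − 0.015·975 = 69.375; MC(q_m) = 30.375 + 0.025·975 = 54.75.
Competitive q* = 1340.625, so Δq = 365.625; wedge = 69.375 − 54.75 = 14.625.
Welfare loss = ½ × 365.625 × 14.625 = 2673.63.

2673.63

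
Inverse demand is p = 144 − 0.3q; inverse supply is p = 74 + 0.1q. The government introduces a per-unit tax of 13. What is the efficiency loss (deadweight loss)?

211.25

Competitive equilibrium: 144 − 0.3q = 74 + 0.1q → q* = 175, p* = 91.5.
With the tax, the buyer price exceeds the seller price by 13: (144 − 0.3q) − (74 + 0.1q) = 13 → q' = 142.5.
Δq = 175 − 142.5 = 32.5; the wedge equals the tax, 13.
DWL = ½ × 32.5 × 13 = 211.25.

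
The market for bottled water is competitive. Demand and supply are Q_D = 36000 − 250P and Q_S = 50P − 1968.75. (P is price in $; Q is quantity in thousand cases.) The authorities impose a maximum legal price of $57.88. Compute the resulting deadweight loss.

$141518.57 thousand

In inverse form: demand P = 144 − 0.004Q, supply P = 39.375 + 0.02Q.
Competitive equilibrium: 144 − 0.004Q = 39.375 + 0.02Q → Q* = 4359.375, P* = 126.5625.
At the ceiling P = 57.88, quantity supplied = (57.88 − 39.375)/0.02 = 925.25.
Willingness to pay at Q' = 925.25: 144 − 0.004·925.25 = 140.299.
ΔQ = 4359.375 − 925.25 = 3434.125; wedge = 140.299 − 57.88 = 82.419.
The triangle = ½ × 3434.125 × 82.419 = $141518.57 thousand.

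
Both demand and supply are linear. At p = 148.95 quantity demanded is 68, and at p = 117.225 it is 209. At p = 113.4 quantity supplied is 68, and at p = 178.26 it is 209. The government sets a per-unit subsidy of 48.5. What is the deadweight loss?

1716.97

Demand slope = (117.225 − 148.95)/(209 − 68) = −0.225, so p = 164.25 − 0.225q.
Supply slope = (178.26 − 113.4)/(209 − 68) = 0.46, so p = 82.12 + 0.46q.
Competitive equilibrium: 164.25 − 0.225q = 82.12 + 0.46q → q* = 119.8978, p* = 137.273.
The subsidy lowers effective supply by 48.5: p = 33.62 + 0.46q.
New quantity: 164.25 − 0.225q = 33.62 + 0.46q → q' = 190.7007.
Overproduction Δq = 190.7007 − 119.8978 = 70.8029; wedge = subsidy = 48.5.
Deadweight loss = ½ × 70.8029 × 48.5 = 1716.97.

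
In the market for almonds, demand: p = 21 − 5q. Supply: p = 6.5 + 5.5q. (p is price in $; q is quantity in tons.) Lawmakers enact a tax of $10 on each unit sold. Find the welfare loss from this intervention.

Competitive equilibrium: 21 − 5q = 6.5 + 5.5q → q* = 1.381, p* = 14.0952.
With the tax, the buyer price exceeds the seller price by 10: (21 − 5q) − (6.5 + 5.5q) = 10 → q' = 0.4286.
Δq = 1.381 − 0.4286 = 0.9524; the wedge equals the tax, 10.
The triangle = ½ × 0.9524 × 10 = $4.76.

$4.76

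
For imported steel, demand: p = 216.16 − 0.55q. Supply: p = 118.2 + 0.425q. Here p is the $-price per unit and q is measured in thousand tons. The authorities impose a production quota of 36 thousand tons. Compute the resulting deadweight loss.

Competitive equilibrium: 216.16 − 0.55q = 118.2 + 0.425q → q* = 100.4718, p* = 160.9005.
At q = 36: demand price = 216.16 − 0.55·36 = 196.36; supply price = 118.2 + 0.425·36 = 133.5.
Δq = 100.4718 − 36 = 64.4718; wedge = 196.36 − 133.5 = 62.86.
Deadweight loss = ½ × 64.4718 × 62.86 = $2026.35 thousand.

$2026.35 thousand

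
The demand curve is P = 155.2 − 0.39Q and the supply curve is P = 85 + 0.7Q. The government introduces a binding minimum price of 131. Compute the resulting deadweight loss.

Competitive equilibrium: 155.2 − 0.39Q = 85 + 0.7Q → Q* = 64.4037, P* = 130.0826.
At the floor P = 131, quantity demanded = (155.2 − 131)/0.39 = 62.0513.
Sellers' marginal cost at Q' = 62.0513: 85 + 0.7·62.0513 = 128.4359.
ΔQ = 64.4037 − 62.0513 = 2.3524; wedge = 131 − 128.4359 = 2.5641.
Welfare loss = ½ × 2.3524 × 2.5641 = 3.02.

3.02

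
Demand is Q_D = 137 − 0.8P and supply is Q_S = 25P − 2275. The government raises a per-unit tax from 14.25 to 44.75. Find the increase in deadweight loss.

697.48

In inverse form: demand P = 171.25 − 1.25Q, supply P = 91 + 0.04Q.
Competitive equilibrium: 171.25 − 1.25Q = 91 + 0.04Q → Q* = 62.2093, P* = 93.4884.
For a per-unit tax t: ΔQ = t/1.29, so DWL = ½·t·(t/1.29) = t²/2.58.
At t = 14.25: DWL = 78.706. At t = 44.75: DWL = 776.187.
Increase = 776.187 − 78.706 = 697.48.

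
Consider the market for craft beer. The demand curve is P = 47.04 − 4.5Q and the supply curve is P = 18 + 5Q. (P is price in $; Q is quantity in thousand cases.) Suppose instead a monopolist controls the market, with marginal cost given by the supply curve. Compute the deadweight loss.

$4.59 thousand

Competitive equilibrium: 47.04 − 4.5Q = 18 + 5Q → Q* = 3.0568, P* = 33.2842.
Marginal revenue: MR = 47.04 − 9Q. Set MR = MC: 47.04 − 9Q = 18 + 5Q → Q_m = 2.0743.
Price P_m = 47.04 − 4.5·2.0743 = 37.7057; MC(Q_m) = 18 + 5·2.0743 = 28.3715.
Competitive Q* = 3.0568, so ΔQ = 0.9825; wedge = 37.7057 − 28.3715 = 9.3342.
Deadweight loss = ½ × 0.9825 × 9.3342 = $4.59 thousand.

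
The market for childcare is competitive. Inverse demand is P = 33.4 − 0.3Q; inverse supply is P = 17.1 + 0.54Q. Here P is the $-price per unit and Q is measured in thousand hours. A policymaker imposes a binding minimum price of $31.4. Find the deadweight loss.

$68.15 thousand

Competitive equilibrium: 33.4 − 0.3Q = 17.1 + 0.54Q → Q* = 19.4048, P* = 27.5786.
At the floor P = 31.4, quantity demanded = (33.4 − 31.4)/0.3 = 6.6667.
Sellers' marginal cost at Q' = 6.6667: 17.1 + 0.54·6.6667 = 20.7.
ΔQ = 19.4048 − 6.6667 = 12.7381; wedge = 31.4 − 20.7 = 10.7.
DWL = ½ × 12.7381 × 10.7 = $68.15 thousand.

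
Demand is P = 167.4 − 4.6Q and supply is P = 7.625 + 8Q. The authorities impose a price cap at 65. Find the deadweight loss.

191.18

Competitive equilibrium: 167.4 − 4.6Q = 7.625 + 8Q → Q* = 12.6806, P* = 109.0694.
At the ceiling P = 65, quantity supplied = (65 − 7.625)/8 = 7.1719.
Willingness to pay at Q' = 7.1719: 167.4 − 4.6·7.1719 = 134.4093.
ΔQ = 12.6806 − 7.1719 = 5.5087; wedge = 134.4093 − 65 = 69.4093.
Deadweight loss = ½ × 5.5087 × 69.4093 = 191.18.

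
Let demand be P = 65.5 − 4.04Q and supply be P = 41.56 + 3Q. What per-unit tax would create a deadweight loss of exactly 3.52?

7.04

Competitive equilibrium: 65.5 − 4.04Q = 41.56 + 3Q → Q* = 3.4006, P* = 51.7617.
A tax t gives ΔQ = t/7.04 and wedge t, so DWL = t²/14.08.
t²/14.08 = 3.52 → t² = 49.5616 → t = 7.04.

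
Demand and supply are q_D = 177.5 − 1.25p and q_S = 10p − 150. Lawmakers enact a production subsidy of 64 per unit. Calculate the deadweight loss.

In inverse form: demand p = 142 − 0.8q, supply p = 15 + 0.1q.
Competitive equilibrium: 142 − 0.8q = 15 + 0.1q → q* = 141.1111, p* = 29.1111.
The subsidy lowers effective supply by 64: p = 0.1q − 49.
New quantity: 142 − 0.8q = 0.1q − 49 → q' = 212.2222.
Overproduction Δq = 212.2222 − 141.1111 = 71.1111; wedge = subsidy = 64.
DWL = ½ × 71.1111 × 64 = 2275.56.

2275.56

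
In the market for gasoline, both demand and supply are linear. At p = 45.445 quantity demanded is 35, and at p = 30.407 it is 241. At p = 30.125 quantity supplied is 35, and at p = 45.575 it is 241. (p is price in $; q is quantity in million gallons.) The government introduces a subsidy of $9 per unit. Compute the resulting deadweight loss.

Demand slope = (30.407 − 45.445)/(241 − 35) = −0.073, so p = 48 − 0.073q.
Supply slope = (45.575 − 30.125)/(241 − 35) = 0.075, so p = 27.5 + 0.075q.
Competitive equilibrium: 48 − 0.073q = 27.5 + 0.075q → q* = 138.5135, p* = 37.8885.
The subsidy lowers effective supply by 9: p = 18.5 + 0.075q.
New quantity: 48 − 0.073q = 18.5 + 0.075q → q' = 199.3243.
Overproduction Δq = 199.3243 − 138.5135 = 60.8108; wedge = subsidy = 9.
The triangle = ½ × 60.8108 × 9 = $273.65 million.

$273.65 million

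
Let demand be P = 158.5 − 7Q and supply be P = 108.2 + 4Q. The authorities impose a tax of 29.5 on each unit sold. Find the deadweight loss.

39.56

Competitive equilibrium: 158.5 − 7Q = 108.2 + 4Q → Q* = 4.5727, P* = 126.4909.
With the tax, the buyer price exceeds the seller price by 29.5: (158.5 − 7Q) − (108.2 + 4Q) = 29.5 → Q' = 1.8909.
ΔQ = 4.5727 − 1.8909 = 2.6818; the wedge equals the tax, 29.5.
DWL = ½ × 2.6818 × 29.5 = 39.56.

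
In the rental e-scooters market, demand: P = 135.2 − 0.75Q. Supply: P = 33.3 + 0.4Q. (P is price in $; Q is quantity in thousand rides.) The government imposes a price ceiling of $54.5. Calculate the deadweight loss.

Competitive equilibrium: 135.2 − 0.75Q = 33.3 + 0.4Q → Q* = 88.6087, P* = 68.7435.
At the ceiling P = 54.5, quantity supplied = (54.5 − 33.3)/0.4 = 53.
Willingness to pay at Q' = 53: 135.2 − 0.75·53 = 95.45.
ΔQ = 88.6087 − 53 = 35.6087; wedge = 95.45 − 54.5 = 40.95.
DWL = ½ × 35.6087 × 40.95 = $729.09 thousand.

$729.09 thousand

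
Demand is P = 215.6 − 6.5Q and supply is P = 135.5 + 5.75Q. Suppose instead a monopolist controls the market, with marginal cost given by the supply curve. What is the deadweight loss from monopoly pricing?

Competitive equilibrium: 215.6 − 6.5Q = 135.5 + 5.75Q → Q* = 6.5388, P* = 173.098.
Marginal revenue: MR = 215.6 − 13Q. Set MR = MC: 215.6 − 13Q = 135.5 + 5.75Q → Q_m = 4.272.
Price P_m = 215.6 − 6.5·4.272 = 187.832; MC(Q_m) = 135.5 + 5.75·4.272 = 160.064.
Competitive Q* = 6.5388, so ΔQ = 2.2668; wedge = 187.832 − 160.064 = 27.768.
The triangle = ½ × 2.2668 × 27.768 = 31.47.

31.47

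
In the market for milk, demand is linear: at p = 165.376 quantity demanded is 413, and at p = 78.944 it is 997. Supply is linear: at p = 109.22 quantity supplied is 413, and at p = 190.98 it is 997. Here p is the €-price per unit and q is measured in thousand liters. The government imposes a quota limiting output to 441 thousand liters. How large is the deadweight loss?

€4015.35 thousand

Demand slope = (78.944 − 165.376)/(997 − 413) = −0.148, so p = 226.5 − 0.148q.
Supply slope = (190.98 − 109.22)/(997 − 413) = 0.14, so p = 51.4 + 0.14q.
Competitive equilibrium: 226.5 − 0.148q = 51.4 + 0.14q → q* = 607.9861, p* = 136.5181.
At q = 441: demand price = 226.5 − 0.148·441 = 161.232; supply price = 51.4 + 0.14·441 = 113.14.
Δq = 607.9861 − 441 = 166.9861; wedge = 161.232 − 113.14 = 48.092.
Welfare loss = ½ × 166.9861 × 48.092 = €4015.35 thousand.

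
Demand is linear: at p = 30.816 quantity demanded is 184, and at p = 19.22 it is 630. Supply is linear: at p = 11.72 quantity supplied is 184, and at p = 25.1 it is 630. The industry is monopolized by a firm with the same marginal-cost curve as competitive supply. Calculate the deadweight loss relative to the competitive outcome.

Demand slope = (19.22 − 30.816)/(630 − 184) = −0.026, so p = 35.6 − 0.026q.
Supply slope = (25.1 − 11.72)/(630 − 184) = 0.03, so p = 6.2 + 0.03q.
Competitive equilibrium: 35.6 − 0.026q = 6.2 + 0.03q → q* = 525, p* = 21.95.
Marginal revenue: MR = 35.6 − 0.052q. Set MR = MC: 35.6 − 0.052q = 6.2 + 0.03q → q_m = 358.5366.
Price p_m = 35.6 − 0.026·358.5366 = 26.278; MC(q_m) = 6.2 + 0.03·358.5366 = 16.9561.
Competitive q* = 525, so Δq = 166.4634; wedge = 26.278 − 16.9561 = 9.3219.
Deadweight loss = ½ × 166.4634 × 9.3219 = 775.88.

775.88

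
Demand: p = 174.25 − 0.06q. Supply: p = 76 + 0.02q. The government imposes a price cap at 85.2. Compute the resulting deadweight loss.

Competitive equilibrium: 174.25 − 0.06q = 76 + 0.02q → q* = 1228.125, p* = 100.5625.
At the ceiling p = 85.2, quantity supplied = (85.2 − 76)/0.02 = 460.
Willingness to pay at q' = 460: 174.25 − 0.06·460 = 146.65.
Δq = 1228.125 − 460 = 768.125; wedge = 146.65 − 85.2 = 61.45.
The triangle = ½ × 768.125 × 61.45 = 23600.64.

23600.64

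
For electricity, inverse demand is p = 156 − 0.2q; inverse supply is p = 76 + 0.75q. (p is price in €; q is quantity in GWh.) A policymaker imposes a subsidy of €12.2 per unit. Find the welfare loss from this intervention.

€78.34

Competitive equilibrium: 156 − 0.2q = 76 + 0.75q → q* = 84.2105, p* = 139.1579.
The subsidy lowers effective supply by 12.2: p = 63.8 + 0.75q.
New quantity: 156 − 0.2q = 63.8 + 0.75q → q' = 97.0526.
Overproduction Δq = 97.0526 − 84.2105 = 12.8421; wedge = subsidy = 12.2.
Welfare loss = ½ × 12.8421 × 12.2 = €78.34.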